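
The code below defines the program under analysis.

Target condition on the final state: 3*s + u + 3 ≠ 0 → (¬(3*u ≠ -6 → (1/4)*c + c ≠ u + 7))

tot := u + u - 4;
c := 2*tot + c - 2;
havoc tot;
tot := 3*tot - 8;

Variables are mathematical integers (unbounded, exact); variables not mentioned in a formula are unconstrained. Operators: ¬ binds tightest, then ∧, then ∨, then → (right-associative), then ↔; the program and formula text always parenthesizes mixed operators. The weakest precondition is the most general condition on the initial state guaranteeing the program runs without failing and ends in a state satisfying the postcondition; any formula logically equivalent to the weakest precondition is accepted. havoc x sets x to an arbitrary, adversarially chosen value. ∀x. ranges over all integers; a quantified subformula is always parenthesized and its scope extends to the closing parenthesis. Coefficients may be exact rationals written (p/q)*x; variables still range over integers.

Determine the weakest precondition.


Working backward. After the program, the postcondition 3*s + u + 3 ≠ 0 → (¬(3*u ≠ -6 → (1/4)*c + c ≠ u + 7)) must hold; in canonical form it is 3*s + u ≠ -3 → (¬(3*u ≠ -6 → (5/4)*c ≠ u + 7)).
Before tot := 3*tot - 8: 3*s + u ≠ -3 → (¬(3*u ≠ -6 → (5/4)*c ≠ u + 7))
Before havoc tot: 3*s + u ≠ -3 → (¬(3*u ≠ -6 → (5/4)*c ≠ u + 7))
Before c := 2*tot + c - 2: 3*s + u ≠ -3 → (¬(3*u ≠ -6 → (5/4)*c + (5/2)*tot ≠ u + 19/2))
Before tot := u + u - 4: 3*s + u ≠ -3 → (¬(3*u ≠ -6 → (5/4)*c + 4*u ≠ 39/2))
Answer: WP = 3*s + u ≠ -3 → (¬(3*u ≠ -6 → (5/4)*c + 4*u ≠ 39/2))


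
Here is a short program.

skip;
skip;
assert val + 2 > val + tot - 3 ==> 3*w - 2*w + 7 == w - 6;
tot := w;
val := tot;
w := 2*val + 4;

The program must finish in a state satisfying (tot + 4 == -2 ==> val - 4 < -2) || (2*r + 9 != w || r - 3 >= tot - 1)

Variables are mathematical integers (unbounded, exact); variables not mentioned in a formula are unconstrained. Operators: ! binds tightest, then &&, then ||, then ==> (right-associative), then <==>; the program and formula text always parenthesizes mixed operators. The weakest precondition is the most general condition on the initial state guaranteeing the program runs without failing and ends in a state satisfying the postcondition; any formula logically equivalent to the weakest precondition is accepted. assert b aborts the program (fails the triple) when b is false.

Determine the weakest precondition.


Working backward. After the program, the postcondition (tot + 4 == -2 ==> val - 4 < -2) || (2*r + 9 != w || r - 3 >= tot - 1) must hold; in canonical form it is (tot == -6 ==> val < 2) || 2*r != w - 9 || r >= tot + 2.
Before w := 2*val + 4: (tot == -6 ==> val < 2) || 2*r != 2*val - 5 || r >= tot + 2
Before val := tot: (tot == -6 ==> tot < 2) || 2*r != 2*tot - 5 || r >= tot + 2
Before tot := w: (w == -6 ==> w < 2) || 2*r != 2*w - 5 || r >= w + 2
Before assert val + 2 > val + tot - 3 ==> 3*w - 2*w + 7 == w - 6: (!(tot < 5)) && ((w == -6 ==> w < 2) || 2*r != 2*w - 5 || r >= w + 2)
Before skip: (!(tot < 5)) && ((w == -6 ==> w < 2) || 2*r != 2*w - 5 || r >= w + 2)
Before skip: (!(tot < 5)) && ((w == -6 ==> w < 2) || 2*r != 2*w - 5 || r >= w + 2)
Answer: WP = (!(tot < 5)) && ((w == -6 ==> w < 2) || 2*r != 2*w - 5 || r >= w + 2)


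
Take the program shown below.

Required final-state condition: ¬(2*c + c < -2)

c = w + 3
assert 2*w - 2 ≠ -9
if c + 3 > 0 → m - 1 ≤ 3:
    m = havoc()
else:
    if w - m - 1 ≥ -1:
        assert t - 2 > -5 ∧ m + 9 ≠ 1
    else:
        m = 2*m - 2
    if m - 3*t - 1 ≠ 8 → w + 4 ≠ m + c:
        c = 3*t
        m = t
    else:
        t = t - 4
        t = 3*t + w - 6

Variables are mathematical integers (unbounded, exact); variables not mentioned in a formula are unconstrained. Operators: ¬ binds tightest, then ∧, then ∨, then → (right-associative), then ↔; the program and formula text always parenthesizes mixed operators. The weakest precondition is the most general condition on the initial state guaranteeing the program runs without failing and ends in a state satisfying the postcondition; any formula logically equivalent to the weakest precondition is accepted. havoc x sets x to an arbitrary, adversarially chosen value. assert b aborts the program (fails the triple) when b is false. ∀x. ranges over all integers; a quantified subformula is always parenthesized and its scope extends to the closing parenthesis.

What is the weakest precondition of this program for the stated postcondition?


Working backward. After the program, the postcondition ¬(2*c + c < -2) must hold; in canonical form it is ¬(3*c < -2).
Then branch requires ¬(3*c < -2); else branch requires (w ≥ m → (t > -3 ∧ m ≠ -8 ∧ ((m ≠ 3*t + 9 → w ≠ c + m - 4) → (¬(9*t < -2))) ∧ ((¬(m ≠ 3*t + 9 → w ≠ c + m - 4)) → (¬(3*c < -2))))) ∧ ((¬(w ≥ m)) → (((2*m ≠ 3*t + 11 → w ≠ c + 2*m - 6) → (¬(9*t < -2))) ∧ ((¬(2*m ≠ 3*t + 11 → w ≠ c + 2*m - 6)) → (¬(3*c < -2))))).
Before the if: ((c > -3 → m ≤ 4) → (¬(3*c < -2))) ∧ ((¬(c > -3 → m ≤ 4)) → ((w ≥ m → (t > -3 ∧ m ≠ -8 ∧ ((m ≠ 3*t + 9 → w ≠ c + m - 4) → (¬(9*t < -2))) ∧ ((¬(m ≠ 3*t + 9 → w ≠ c + m - 4)) → (¬(3*c < -2))))) ∧ ((¬(w ≥ m)) → (((2*m ≠ 3*t + 11 → w ≠ c + 2*m - 6) → (¬(9*t < -2))) ∧ ((¬(2*m ≠ 3*t + 11 → w ≠ c + 2*m - 6)) → (¬(3*c < -2)))))))
Before assert 2*w - 2 ≠ -9: 2*w ≠ -7 ∧ ((c > -3 → m ≤ 4) → (¬(3*c < -2))) ∧ ((¬(c > -3 → m ≤ 4)) → ((w ≥ m → (t > -3 ∧ m ≠ -8 ∧ ((m ≠ 3*t + 9 → w ≠ c + m - 4) → (¬(9*t < -2))) ∧ ((¬(m ≠ 3*t + 9 → w ≠ c + m - 4)) → (¬(3*c < -2))))) ∧ ((¬(w ≥ m)) → (((2*m ≠ 3*t + 11 → w ≠ c + 2*m - 6) → (¬(9*t < -2))) ∧ ((¬(2*m ≠ 3*t + 11 → w ≠ c + 2*m - 6)) → (¬(3*c < -2)))))))
Before c := w + 3: 2*w ≠ -7 ∧ ((w > -6 → m ≤ 4) → (¬(3*w < -11))) ∧ ((¬(w > -6 → m ≤ 4)) → ((w ≥ m → (t > -3 ∧ m ≠ -8 ∧ ((m ≠ 3*t + 9 → m ≠ 1) → (¬(9*t < -2))) ∧ ((¬(m ≠ 3*t + 9 → m ≠ 1)) → (¬(3*w < -11))))) ∧ ((¬(w ≥ m)) → (((2*m ≠ 3*t + 11 → 2*m ≠ 3) → (¬(9*t < -2))) ∧ ((¬(2*m ≠ 3*t + 11 → 2*m ≠ 3)) → (¬(3*w < -11)))))))
Answer: WP = 2*w ≠ -7 ∧ ((w > -6 → m ≤ 4) → (¬(3*w < -11))) ∧ ((¬(w > -6 → m ≤ 4)) → ((w ≥ m → (t > -3 ∧ m ≠ -8 ∧ ((m ≠ 3*t + 9 → m ≠ 1) → (¬(9*t < -2))) ∧ ((¬(m ≠ 3*t + 9 → m ≠ 1)) → (¬(3*w < -11))))) ∧ ((¬(w ≥ m)) → (((2*m ≠ 3*t + 11 → 2*m ≠ 3) → (¬(9*t < -2))) ∧ ((¬(2*m ≠ 3*t + 11 → 2*m ≠ 3)) → (¬(3*w < -11)))))))


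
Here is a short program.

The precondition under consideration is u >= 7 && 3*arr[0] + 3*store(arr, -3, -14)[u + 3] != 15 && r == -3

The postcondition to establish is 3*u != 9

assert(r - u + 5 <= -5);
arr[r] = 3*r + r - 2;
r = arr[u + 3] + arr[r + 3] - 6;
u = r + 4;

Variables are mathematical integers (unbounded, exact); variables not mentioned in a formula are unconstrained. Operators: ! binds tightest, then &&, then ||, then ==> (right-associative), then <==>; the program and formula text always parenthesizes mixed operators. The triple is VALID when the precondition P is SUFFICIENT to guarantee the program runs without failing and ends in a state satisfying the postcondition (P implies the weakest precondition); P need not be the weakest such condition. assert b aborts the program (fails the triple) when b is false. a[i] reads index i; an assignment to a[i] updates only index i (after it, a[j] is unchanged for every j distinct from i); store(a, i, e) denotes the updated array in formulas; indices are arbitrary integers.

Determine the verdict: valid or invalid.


Working backward. After the program, 3*u != 9 must hold.
Before u := r + 4: 3*r != -3
Before r := arr[u + 3] + arr[r + 3] - 6: 3*arr[r + 3] + 3*arr[u + 3] != 15
Before arr[r] := 3*r + r - 2: 3*store(arr, r, 4*r - 2)[r + 3] + 3*store(arr, r, 4*r - 2)[u + 3] != 15
Before assert r - u + 5 <= -5: r <= u - 10 && 3*store(arr, r, 4*r - 2)[r + 3] + 3*store(arr, r, 4*r - 2)[u + 3] != 15
The weakest precondition is r <= u - 10 && 3*store(arr, r, 4*r - 2)[r + 3] + 3*store(arr, r, 4*r - 2)[u + 3] != 15.
Check whether u >= 7 && 3*arr[0] + 3*store(arr, -3, -14)[u + 3] != 15 && r == -3 implies it.
Every state satisfying the precondition satisfies the weakest precondition: the implication holds.
Answer: valid


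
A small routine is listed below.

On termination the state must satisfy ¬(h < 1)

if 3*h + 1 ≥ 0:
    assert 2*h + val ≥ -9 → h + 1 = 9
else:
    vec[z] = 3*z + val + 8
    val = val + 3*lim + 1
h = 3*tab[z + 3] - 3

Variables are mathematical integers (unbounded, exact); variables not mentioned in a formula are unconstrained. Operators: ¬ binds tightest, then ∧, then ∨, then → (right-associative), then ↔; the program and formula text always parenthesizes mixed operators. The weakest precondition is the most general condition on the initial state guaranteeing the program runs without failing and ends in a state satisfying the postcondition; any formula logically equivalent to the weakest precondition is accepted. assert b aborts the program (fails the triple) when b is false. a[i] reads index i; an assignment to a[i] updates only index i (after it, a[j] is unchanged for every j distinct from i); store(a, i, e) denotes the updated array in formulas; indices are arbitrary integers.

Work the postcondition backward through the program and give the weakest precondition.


Working backward. After the program, ¬(h < 1) must hold.
Before h := 3*tab[z + 3] - 3: ¬(3*tab[z + 3] < 4)
Then branch requires (2*h + val ≥ -9 → h = 8) ∧ (¬(3*tab[z + 3] < 4)); else branch requires ¬(3*tab[z + 3] < 4).
Before the if: (3*h ≥ -1 → ((2*h + val ≥ -9 → h = 8) ∧ (¬(3*tab[z + 3] < 4)))) ∧ ((¬(3*h ≥ -1)) → (¬(3*tab[z + 3] < 4)))
Answer: WP = (3*h ≥ -1 → ((2*h + val ≥ -9 → h = 8) ∧ (¬(3*tab[z + 3] < 4)))) ∧ ((¬(3*h ≥ -1)) → (¬(3*tab[z + 3] < 4)))


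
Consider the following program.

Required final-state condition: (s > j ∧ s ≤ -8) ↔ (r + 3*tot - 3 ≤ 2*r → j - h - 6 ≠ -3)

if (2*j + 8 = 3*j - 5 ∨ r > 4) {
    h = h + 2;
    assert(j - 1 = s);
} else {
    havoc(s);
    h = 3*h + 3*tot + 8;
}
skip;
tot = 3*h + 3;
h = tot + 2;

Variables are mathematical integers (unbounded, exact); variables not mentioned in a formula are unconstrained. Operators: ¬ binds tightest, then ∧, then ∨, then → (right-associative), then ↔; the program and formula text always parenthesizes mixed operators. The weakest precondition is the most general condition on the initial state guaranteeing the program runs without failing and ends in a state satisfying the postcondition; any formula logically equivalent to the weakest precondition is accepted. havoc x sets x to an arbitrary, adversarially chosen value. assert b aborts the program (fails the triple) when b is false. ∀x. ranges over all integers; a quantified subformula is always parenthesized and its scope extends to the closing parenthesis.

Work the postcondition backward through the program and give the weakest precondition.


Working backward. After the program, the postcondition (s > j ∧ s ≤ -8) ↔ (r + 3*tot - 3 ≤ 2*r → j - h - 6 ≠ -3) must hold; in canonical form it is (s > j ∧ s ≤ -8) ↔ (3*tot ≤ r + 3 → j ≠ h + 3).
Before h := tot + 2: (s > j ∧ s ≤ -8) ↔ (3*tot ≤ r + 3 → j ≠ tot + 5)
Before tot := 3*h + 3: (s > j ∧ s ≤ -8) ↔ (9*h ≤ r - 6 → j ≠ 3*h + 8)
Before skip: (s > j ∧ s ≤ -8) ↔ (9*h ≤ r - 6 → j ≠ 3*h + 8)
Then branch requires j = s + 1 ∧ ((s > j ∧ s ≤ -8) ↔ (9*h ≤ r - 24 → j ≠ 3*h + 14)); else branch requires ∀s_1. ((s_1 > j ∧ s_1 ≤ -8) ↔ (27*h + 27*tot ≤ r - 78 → j ≠ 9*h + 9*tot + 32)).
Before the if: ((j = 13 ∨ r > 4) → (j = s + 1 ∧ ((s > j ∧ s ≤ -8) ↔ (9*h ≤ r - 24 → j ≠ 3*h + 14)))) ∧ ((¬(j = 13 ∨ r > 4)) → (∀s_1. ((s_1 > j ∧ s_1 ≤ -8) ↔ (27*h + 27*tot ≤ r - 78 → j ≠ 9*h + 9*tot + 32))))
Answer: WP = ((j = 13 ∨ r > 4) → (j = s + 1 ∧ ((s > j ∧ s ≤ -8) ↔ (9*h ≤ r - 24 → j ≠ 3*h + 14)))) ∧ ((¬(j = 13 ∨ r > 4)) → (∀s_1. ((s_1 > j ∧ s_1 ≤ -8) ↔ (27*h + 27*tot ≤ r - 78 → j ≠ 9*h + 9*tot + 32))))


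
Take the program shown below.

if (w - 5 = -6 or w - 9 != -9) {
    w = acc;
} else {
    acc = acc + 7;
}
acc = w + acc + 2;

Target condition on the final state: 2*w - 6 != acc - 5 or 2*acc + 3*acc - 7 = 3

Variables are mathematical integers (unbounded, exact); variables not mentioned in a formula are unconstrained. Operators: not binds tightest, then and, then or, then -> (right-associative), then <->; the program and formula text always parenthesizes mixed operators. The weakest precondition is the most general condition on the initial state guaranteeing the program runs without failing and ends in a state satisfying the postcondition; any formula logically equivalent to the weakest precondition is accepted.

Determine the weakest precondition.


Working backward. After the program, the postcondition 2*w - 6 != acc - 5 or 2*acc + 3*acc - 7 = 3 must hold; in canonical form it is 2*w != acc + 1 or 5*acc = 10.
Before acc := w + acc + 2: w != acc + 3 or 5*acc + 5*w = 0
Then branch requires true; else branch requires w != acc + 10 or 5*acc + 5*w = -35.
Before the if: (not (w = -1 or w != 0)) -> (w != acc + 10 or 5*acc + 5*w = -35)
Answer: WP = (not (w = -1 or w != 0)) -> (w != acc + 10 or 5*acc + 5*w = -35)


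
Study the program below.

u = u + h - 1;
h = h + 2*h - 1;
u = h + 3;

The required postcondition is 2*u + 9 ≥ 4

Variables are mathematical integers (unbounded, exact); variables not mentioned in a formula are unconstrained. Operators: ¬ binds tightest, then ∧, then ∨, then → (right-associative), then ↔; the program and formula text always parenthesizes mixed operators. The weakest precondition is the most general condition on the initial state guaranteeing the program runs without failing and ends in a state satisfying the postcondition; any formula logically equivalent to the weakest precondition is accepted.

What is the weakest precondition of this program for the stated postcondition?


Working backward. After the program, the postcondition 2*u + 9 ≥ 4 must hold; in canonical form it is 2*u ≥ -5.
Before u := h + 3: 2*h ≥ -11
Before h := h + 2*h - 1: 6*h ≥ -9
Before u := u + h - 1: 6*h ≥ -9
Answer: WP = 6*h ≥ -9


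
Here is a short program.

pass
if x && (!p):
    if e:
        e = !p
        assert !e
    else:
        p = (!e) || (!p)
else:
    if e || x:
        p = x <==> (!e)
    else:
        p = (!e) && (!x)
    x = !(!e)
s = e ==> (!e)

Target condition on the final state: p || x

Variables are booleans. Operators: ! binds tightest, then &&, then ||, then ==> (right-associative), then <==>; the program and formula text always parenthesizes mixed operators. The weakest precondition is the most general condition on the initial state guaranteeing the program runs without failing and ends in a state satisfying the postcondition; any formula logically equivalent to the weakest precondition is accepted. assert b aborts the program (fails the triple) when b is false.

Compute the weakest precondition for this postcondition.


Working backward. After the program, p || x must hold.
Before s := e ==> (!e): p || x
Then branch requires (e ==> (p && (p || x))) && ((!e) ==> ((!e) || (!p) || x)); else branch requires ((e || x) ==> ((x <==> (!e)) || e)) && ((!(e || x)) ==> (((!e) && (!x)) || e)).
Before the if: ((x && (!p)) ==> ((e ==> (p && (p || x))) && ((!e) ==> ((!e) || (!p) || x)))) && ((!(x && (!p))) ==> (((e || x) ==> ((x <==> (!e)) || e)) && ((!(e || x)) ==> (((!e) && (!x)) || e))))
Before skip: ((x && (!p)) ==> ((e ==> (p && (p || x))) && ((!e) ==> ((!e) || (!p) || x)))) && ((!(x && (!p))) ==> (((e || x) ==> ((x <==> (!e)) || e)) && ((!(e || x)) ==> (((!e) && (!x)) || e))))
Answer: WP = ((x && (!p)) ==> ((e ==> (p && (p || x))) && ((!e) ==> ((!e) || (!p) || x)))) && ((!(x && (!p))) ==> (((e || x) ==> ((x <==> (!e)) || e)) && ((!(e || x)) ==> (((!e) && (!x)) || e))))


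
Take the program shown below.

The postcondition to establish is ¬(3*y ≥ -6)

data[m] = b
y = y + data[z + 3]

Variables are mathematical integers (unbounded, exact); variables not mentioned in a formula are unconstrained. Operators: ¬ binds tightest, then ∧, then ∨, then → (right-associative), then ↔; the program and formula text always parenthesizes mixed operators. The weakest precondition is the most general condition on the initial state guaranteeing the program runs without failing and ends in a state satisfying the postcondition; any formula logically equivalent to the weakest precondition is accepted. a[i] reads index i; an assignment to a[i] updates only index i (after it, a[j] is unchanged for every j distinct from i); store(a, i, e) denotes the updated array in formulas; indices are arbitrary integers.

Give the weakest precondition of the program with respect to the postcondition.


Working backward. After the program, ¬(3*y ≥ -6) must hold.
Before y := y + data[z + 3]: ¬(3*data[z + 3] + 3*y ≥ -6)
Before data[m] := b: ¬(3*store(data, m, b)[z + 3] + 3*y ≥ -6)
Answer: WP = ¬(3*store(data, m, b)[z + 3] + 3*y ≥ -6)


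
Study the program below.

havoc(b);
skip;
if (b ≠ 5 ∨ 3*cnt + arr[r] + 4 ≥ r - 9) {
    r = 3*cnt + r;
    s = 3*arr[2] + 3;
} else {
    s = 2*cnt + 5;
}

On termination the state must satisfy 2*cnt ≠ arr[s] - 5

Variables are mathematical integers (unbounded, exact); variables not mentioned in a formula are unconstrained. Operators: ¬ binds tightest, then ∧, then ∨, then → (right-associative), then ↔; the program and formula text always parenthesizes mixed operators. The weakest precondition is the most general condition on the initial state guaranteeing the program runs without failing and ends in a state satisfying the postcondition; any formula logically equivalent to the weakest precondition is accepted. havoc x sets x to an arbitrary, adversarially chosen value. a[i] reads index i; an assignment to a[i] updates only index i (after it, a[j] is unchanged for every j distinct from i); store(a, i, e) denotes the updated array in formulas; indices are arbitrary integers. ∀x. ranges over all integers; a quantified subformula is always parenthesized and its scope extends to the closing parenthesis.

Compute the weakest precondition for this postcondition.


Working backward. After the program, 2*cnt ≠ arr[s] - 5 must hold.
Then branch requires 2*cnt ≠ arr[3*arr[2] + 3] - 5; else branch requires 2*cnt ≠ arr[2*cnt + 5] - 5.
Before the if: ((b ≠ 5 ∨ arr[r] + 3*cnt ≥ r - 13) → 2*cnt ≠ arr[3*arr[2] + 3] - 5) ∧ ((¬(b ≠ 5 ∨ arr[r] + 3*cnt ≥ r - 13)) → 2*cnt ≠ arr[2*cnt + 5] - 5)
Before skip: ((b ≠ 5 ∨ arr[r] + 3*cnt ≥ r - 13) → 2*cnt ≠ arr[3*arr[2] + 3] - 5) ∧ ((¬(b ≠ 5 ∨ arr[r] + 3*cnt ≥ r - 13)) → 2*cnt ≠ arr[2*cnt + 5] - 5)
Before havoc b: ∀b_1. (((b_1 ≠ 5 ∨ arr[r] + 3*cnt ≥ r - 13) → 2*cnt ≠ arr[3*arr[2] + 3] - 5) ∧ ((¬(b_1 ≠ 5 ∨ arr[r] + 3*cnt ≥ r - 13)) → 2*cnt ≠ arr[2*cnt + 5] - 5))
Answer: WP = ∀b_1. (((b_1 ≠ 5 ∨ arr[r] + 3*cnt ≥ r - 13) → 2*cnt ≠ arr[3*arr[2] + 3] - 5) ∧ ((¬(b_1 ≠ 5 ∨ arr[r] + 3*cnt ≥ r - 13)) → 2*cnt ≠ arr[2*cnt + 5] - 5))


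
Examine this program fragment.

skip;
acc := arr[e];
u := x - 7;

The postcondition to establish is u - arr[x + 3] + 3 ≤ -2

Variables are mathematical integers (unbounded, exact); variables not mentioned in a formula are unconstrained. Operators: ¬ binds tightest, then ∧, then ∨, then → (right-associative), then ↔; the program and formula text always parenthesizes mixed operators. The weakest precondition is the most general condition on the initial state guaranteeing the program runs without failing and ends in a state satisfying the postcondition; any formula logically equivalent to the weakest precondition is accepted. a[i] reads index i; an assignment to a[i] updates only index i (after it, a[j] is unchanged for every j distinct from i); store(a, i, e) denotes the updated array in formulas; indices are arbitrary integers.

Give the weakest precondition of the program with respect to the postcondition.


Working backward. After the program, the postcondition u - arr[x + 3] + 3 ≤ -2 must hold; in canonical form it is u ≤ arr[x + 3] - 5.
Before u := x - 7: x ≤ arr[x + 3] + 2
Before acc := arr[e]: x ≤ arr[x + 3] + 2
Before skip: x ≤ arr[x + 3] + 2
Answer: WP = x ≤ arr[x + 3] + 2


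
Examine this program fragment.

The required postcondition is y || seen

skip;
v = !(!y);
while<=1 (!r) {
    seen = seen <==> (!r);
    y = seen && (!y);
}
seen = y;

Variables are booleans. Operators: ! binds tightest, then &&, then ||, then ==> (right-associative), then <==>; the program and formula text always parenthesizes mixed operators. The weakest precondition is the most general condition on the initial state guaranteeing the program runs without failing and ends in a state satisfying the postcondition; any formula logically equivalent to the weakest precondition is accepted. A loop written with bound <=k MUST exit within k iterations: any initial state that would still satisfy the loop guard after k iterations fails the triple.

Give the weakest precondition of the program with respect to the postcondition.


Working backward. After the program, y || seen must hold.
Before seen := y: y
Before the loop (bound <=1), unroll the exhaustion recursion (WP_0 = exit-now case; WP_j = one more guarded iteration, up to j = 1):
  WP_0: r && y
  WP_1: ((!r) ==> (r && (seen <==> (!r)) && (!y))) && (r ==> y)
So before the loop: ((!r) ==> (r && (seen <==> (!r)) && (!y))) && (r ==> y)
Before v := !(!y): ((!r) ==> (r && (seen <==> (!r)) && (!y))) && (r ==> y)
Before skip: ((!r) ==> (r && (seen <==> (!r)) && (!y))) && (r ==> y)
Answer: WP = ((!r) ==> (r && (seen <==> (!r)) && (!y))) && (r ==> y)


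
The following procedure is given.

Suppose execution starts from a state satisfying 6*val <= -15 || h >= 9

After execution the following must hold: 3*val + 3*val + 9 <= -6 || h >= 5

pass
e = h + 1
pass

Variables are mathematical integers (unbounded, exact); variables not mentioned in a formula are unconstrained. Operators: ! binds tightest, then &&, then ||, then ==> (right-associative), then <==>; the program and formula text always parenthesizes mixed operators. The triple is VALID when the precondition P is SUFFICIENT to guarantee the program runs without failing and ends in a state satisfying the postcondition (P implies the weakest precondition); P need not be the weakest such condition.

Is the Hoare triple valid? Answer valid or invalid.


Working backward. After the program, the postcondition 3*val + 3*val + 9 <= -6 || h >= 5 must hold; in canonical form it is 6*val <= -15 || h >= 5.
Before skip: 6*val <= -15 || h >= 5
Before e := h + 1: 6*val <= -15 || h >= 5
Before skip: 6*val <= -15 || h >= 5
The weakest precondition is 6*val <= -15 || h >= 5.
Check whether 6*val <= -15 || h >= 9 implies it.
Every state satisfying the precondition satisfies the weakest precondition: the implication holds.
Answer: valid


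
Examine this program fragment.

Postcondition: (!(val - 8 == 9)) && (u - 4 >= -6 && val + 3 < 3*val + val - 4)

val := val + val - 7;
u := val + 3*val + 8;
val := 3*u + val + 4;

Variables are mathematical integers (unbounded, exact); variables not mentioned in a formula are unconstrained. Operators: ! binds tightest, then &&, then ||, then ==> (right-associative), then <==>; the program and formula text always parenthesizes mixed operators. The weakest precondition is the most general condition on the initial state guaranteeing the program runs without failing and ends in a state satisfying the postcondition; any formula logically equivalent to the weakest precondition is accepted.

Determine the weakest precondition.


Working backward. After the program, the postcondition (!(val - 8 == 9)) && (u - 4 >= -6 && val + 3 < 3*val + val - 4) must hold; in canonical form it is (!(val == 17)) && u >= -2 && 3*val > 7.
Before val := 3*u + val + 4: (!(3*u + val == 13)) && u >= -2 && 9*u + 3*val > -5
Before u := val + 3*val + 8: (!(13*val == -11)) && 4*val >= -10 && 39*val > -77
Before val := val + val - 7: (!(26*val == 80)) && 8*val >= 18 && 78*val > 196
Answer: WP = (!(26*val == 80)) && 8*val >= 18 && 78*val > 196


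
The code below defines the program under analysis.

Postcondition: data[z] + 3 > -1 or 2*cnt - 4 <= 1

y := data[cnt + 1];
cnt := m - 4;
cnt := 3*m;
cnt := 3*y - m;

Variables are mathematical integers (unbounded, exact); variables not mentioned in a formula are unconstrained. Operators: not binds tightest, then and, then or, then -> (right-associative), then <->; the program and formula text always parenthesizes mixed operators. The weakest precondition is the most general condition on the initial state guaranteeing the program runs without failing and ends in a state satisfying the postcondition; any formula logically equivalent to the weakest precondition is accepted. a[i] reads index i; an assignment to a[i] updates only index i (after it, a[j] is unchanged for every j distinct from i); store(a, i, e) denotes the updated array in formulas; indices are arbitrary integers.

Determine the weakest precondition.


Working backward. After the program, the postcondition data[z] + 3 > -1 or 2*cnt - 4 <= 1 must hold; in canonical form it is data[z] > -4 or 2*cnt <= 5.
Before cnt := 3*y - m: data[z] > -4 or 6*y <= 2*m + 5
Before cnt := 3*m: data[z] > -4 or 6*y <= 2*m + 5
Before cnt := m - 4: data[z] > -4 or 6*y <= 2*m + 5
Before y := data[cnt + 1]: data[z] > -4 or 6*data[cnt + 1] <= 2*m + 5
Answer: WP = data[z] > -4 or 6*data[cnt + 1] <= 2*m + 5


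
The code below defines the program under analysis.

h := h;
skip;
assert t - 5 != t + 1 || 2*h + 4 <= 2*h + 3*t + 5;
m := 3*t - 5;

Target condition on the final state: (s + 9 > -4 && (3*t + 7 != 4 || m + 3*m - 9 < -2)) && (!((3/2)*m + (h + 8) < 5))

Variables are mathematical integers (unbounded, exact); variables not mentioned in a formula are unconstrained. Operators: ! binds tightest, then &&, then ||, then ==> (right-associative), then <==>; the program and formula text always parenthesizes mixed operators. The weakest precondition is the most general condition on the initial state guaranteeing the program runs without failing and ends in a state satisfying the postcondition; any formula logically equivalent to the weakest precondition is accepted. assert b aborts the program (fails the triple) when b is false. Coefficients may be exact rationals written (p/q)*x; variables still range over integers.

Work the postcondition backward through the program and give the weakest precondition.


Working backward. After the program, the postcondition (s + 9 > -4 && (3*t + 7 != 4 || m + 3*m - 9 < -2)) && (!((3/2)*m + (h + 8) < 5)) must hold; in canonical form it is s > -13 && (3*t != -3 || 4*m < 7) && (!(h + (3/2)*m < -3)).
Before m := 3*t - 5: s > -13 && (3*t != -3 || 12*t < 27) && (!(h + (9/2)*t < 9/2))
Before assert t - 5 != t + 1 || 2*h + 4 <= 2*h + 3*t + 5: s > -13 && (3*t != -3 || 12*t < 27) && (!(h + (9/2)*t < 9/2))
Before skip: s > -13 && (3*t != -3 || 12*t < 27) && (!(h + (9/2)*t < 9/2))
Before h := h: s > -13 && (3*t != -3 || 12*t < 27) && (!(h + (9/2)*t < 9/2))
Answer: WP = s > -13 && (3*t != -3 || 12*t < 27) && (!(h + (9/2)*t < 9/2))


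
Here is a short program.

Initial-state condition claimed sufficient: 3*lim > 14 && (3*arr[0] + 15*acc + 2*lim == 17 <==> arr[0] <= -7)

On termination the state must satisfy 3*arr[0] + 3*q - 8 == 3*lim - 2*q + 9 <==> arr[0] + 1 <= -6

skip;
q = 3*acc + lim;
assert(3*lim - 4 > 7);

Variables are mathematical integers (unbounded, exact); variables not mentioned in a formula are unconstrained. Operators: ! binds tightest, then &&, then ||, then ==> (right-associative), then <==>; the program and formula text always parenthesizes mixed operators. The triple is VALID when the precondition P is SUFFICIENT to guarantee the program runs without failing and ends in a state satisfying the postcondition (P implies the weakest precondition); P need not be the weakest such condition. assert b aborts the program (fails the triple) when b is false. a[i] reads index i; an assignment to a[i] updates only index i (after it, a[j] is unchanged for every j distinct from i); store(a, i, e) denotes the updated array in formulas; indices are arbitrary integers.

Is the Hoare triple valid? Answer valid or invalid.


Working backward. After the program, the postcondition 3*arr[0] + 3*q - 8 == 3*lim - 2*q + 9 <==> arr[0] + 1 <= -6 must hold; in canonical form it is 3*arr[0] + 5*q == 3*lim + 17 <==> arr[0] <= -7.
Before assert 3*lim - 4 > 7: 3*lim > 11 && (3*arr[0] + 5*q == 3*lim + 17 <==> arr[0] <= -7)
Before q := 3*acc + lim: 3*lim > 11 && (3*arr[0] + 15*acc + 2*lim == 17 <==> arr[0] <= -7)
Before skip: 3*lim > 11 && (3*arr[0] + 15*acc + 2*lim == 17 <==> arr[0] <= -7)
The weakest precondition is 3*lim > 11 && (3*arr[0] + 15*acc + 2*lim == 17 <==> arr[0] <= -7).
Check whether 3*lim > 14 && (3*arr[0] + 15*acc + 2*lim == 17 <==> arr[0] <= -7) implies it.
Every state satisfying the precondition satisfies the weakest precondition: the implication holds.
Answer: valid


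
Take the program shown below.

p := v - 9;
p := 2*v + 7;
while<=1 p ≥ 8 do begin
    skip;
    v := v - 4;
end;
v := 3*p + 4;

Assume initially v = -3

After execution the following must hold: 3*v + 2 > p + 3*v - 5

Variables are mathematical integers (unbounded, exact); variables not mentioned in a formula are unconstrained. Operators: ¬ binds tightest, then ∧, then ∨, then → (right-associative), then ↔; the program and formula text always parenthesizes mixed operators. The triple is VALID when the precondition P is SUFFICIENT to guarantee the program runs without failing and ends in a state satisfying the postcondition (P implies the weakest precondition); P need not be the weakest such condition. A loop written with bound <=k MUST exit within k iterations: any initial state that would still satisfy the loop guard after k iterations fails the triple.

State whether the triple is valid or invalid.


Working backward. After the program, the postcondition 3*v + 2 > p + 3*v - 5 must hold; in canonical form it is p < 7.
Before v := 3*p + 4: p < 7
Before the loop (bound <=1), unroll the exhaustion recursion (WP_0 = exit-now case; WP_j = one more guarded iteration, up to j = 1):
  WP_0: (¬(p ≥ 8)) ∧ p < 7
  WP_1: (p ≥ 8 → ((¬(p ≥ 8)) ∧ p < 7)) ∧ ((¬(p ≥ 8)) → p < 7)
So before the loop: (p ≥ 8 → ((¬(p ≥ 8)) ∧ p < 7)) ∧ ((¬(p ≥ 8)) → p < 7)
Before p := 2*v + 7: (2*v ≥ 1 → ((¬(2*v ≥ 1)) ∧ 2*v < 0)) ∧ ((¬(2*v ≥ 1)) → 2*v < 0)
Before p := v - 9: (2*v ≥ 1 → ((¬(2*v ≥ 1)) ∧ 2*v < 0)) ∧ ((¬(2*v ≥ 1)) → 2*v < 0)
The weakest precondition is (2*v ≥ 1 → ((¬(2*v ≥ 1)) ∧ 2*v < 0)) ∧ ((¬(2*v ≥ 1)) → 2*v < 0).
Check whether v = -3 implies it.
Every state satisfying the precondition satisfies the weakest precondition: the implication holds.
Answer: valid


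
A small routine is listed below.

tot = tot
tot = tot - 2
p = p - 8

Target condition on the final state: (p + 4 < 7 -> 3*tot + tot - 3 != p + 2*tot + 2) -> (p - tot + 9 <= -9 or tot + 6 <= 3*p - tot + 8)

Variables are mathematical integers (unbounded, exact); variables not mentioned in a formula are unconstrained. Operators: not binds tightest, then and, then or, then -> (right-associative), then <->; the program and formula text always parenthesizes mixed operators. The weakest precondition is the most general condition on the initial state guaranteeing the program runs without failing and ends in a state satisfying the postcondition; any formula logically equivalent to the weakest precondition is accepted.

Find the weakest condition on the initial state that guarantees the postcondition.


Working backward. After the program, the postcondition (p + 4 < 7 -> 3*tot + tot - 3 != p + 2*tot + 2) -> (p - tot + 9 <= -9 or tot + 6 <= 3*p - tot + 8) must hold; in canonical form it is (p < 3 -> 2*tot != p + 5) -> (p <= tot - 18 or 2*tot <= 3*p + 2).
Before p := p - 8: (p < 11 -> 2*tot != p - 3) -> (p <= tot - 10 or 2*tot <= 3*p - 22)
Before tot := tot - 2: (p < 11 -> 2*tot != p + 1) -> (p <= tot - 12 or 2*tot <= 3*p - 18)
Before tot := tot: (p < 11 -> 2*tot != p + 1) -> (p <= tot - 12 or 2*tot <= 3*p - 18)
Answer: WP = (p < 11 -> 2*tot != p + 1) -> (p <= tot - 12 or 2*tot <= 3*p - 18)


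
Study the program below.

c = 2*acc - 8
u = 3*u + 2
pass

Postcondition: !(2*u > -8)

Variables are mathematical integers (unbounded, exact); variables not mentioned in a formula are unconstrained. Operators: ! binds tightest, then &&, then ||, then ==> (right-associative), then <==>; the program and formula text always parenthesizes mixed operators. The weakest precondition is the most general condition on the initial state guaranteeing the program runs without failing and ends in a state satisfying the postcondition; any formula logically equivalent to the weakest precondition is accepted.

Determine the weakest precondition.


Working backward. After the program, !(2*u > -8) must hold.
Before skip: !(2*u > -8)
Before u := 3*u + 2: !(6*u > -12)
Before c := 2*acc - 8: !(6*u > -12)
Answer: WP = !(6*u > -12)


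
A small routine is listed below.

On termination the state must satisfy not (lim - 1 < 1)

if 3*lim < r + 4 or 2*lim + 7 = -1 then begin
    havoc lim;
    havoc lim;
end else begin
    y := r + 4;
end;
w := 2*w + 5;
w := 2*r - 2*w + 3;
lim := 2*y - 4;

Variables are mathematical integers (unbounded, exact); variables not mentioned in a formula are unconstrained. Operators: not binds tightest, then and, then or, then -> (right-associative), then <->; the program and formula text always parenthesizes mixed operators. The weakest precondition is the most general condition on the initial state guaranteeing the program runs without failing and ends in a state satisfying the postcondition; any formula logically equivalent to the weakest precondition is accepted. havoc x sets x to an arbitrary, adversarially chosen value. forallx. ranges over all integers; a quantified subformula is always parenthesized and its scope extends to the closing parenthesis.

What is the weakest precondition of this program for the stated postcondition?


Working backward. After the program, the postcondition not (lim - 1 < 1) must hold; in canonical form it is not (lim < 2).
Before lim := 2*y - 4: not (2*y < 6)
Before w := 2*r - 2*w + 3: not (2*y < 6)
Before w := 2*w + 5: not (2*y < 6)
Then branch requires not (2*y < 6); else branch requires not (2*r < -2).
Before the if: ((3*lim < r + 4 or 2*lim = -8) -> (not (2*y < 6))) and ((not (3*lim < r + 4 or 2*lim = -8)) -> (not (2*r < -2)))
Answer: WP = ((3*lim < r + 4 or 2*lim = -8) -> (not (2*y < 6))) and ((not (3*lim < r + 4 or 2*lim = -8)) -> (not (2*r < -2)))


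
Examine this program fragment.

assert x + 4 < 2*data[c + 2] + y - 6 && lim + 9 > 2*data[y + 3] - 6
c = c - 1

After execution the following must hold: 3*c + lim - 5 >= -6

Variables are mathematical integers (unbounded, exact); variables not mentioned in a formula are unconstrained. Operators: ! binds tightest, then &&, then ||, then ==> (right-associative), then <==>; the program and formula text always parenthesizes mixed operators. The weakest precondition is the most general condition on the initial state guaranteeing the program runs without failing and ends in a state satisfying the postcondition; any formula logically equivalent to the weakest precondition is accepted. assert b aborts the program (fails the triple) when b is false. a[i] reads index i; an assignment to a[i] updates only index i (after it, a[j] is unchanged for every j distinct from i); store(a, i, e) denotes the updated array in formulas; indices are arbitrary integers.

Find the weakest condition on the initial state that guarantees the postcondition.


Working backward. After the program, the postcondition 3*c + lim - 5 >= -6 must hold; in canonical form it is 3*c + lim >= -1.
Before c := c - 1: 3*c + lim >= 2
Before assert x + 4 < 2*data[c + 2] + y - 6 && lim + 9 > 2*data[y + 3] - 6: x < 2*data[c + 2] + y - 10 && lim > 2*data[y + 3] - 15 && 3*c + lim >= 2
Answer: WP = x < 2*data[c + 2] + y - 10 && lim > 2*data[y + 3] - 15 && 3*c + lim >= 2


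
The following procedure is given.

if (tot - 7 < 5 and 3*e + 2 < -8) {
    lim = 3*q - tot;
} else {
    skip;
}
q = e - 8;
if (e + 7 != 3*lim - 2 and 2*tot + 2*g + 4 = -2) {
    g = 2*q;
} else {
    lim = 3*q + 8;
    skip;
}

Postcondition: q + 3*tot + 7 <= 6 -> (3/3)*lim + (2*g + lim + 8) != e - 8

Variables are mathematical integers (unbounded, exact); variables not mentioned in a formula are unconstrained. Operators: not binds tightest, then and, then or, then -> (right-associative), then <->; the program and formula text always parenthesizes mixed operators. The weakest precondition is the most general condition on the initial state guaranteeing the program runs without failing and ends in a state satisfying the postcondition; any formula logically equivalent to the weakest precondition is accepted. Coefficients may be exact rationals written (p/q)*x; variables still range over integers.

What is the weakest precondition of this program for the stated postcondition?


Working backward. After the program, the postcondition q + 3*tot + 7 <= 6 -> (3/3)*lim + (2*g + lim + 8) != e - 8 must hold; in canonical form it is q + 3*tot <= -1 -> 2*g + 2*lim != e - 16.
Then branch requires q + 3*tot <= -1 -> 2*lim + 4*q != e - 16; else branch requires q + 3*tot <= -1 -> 2*g + 6*q != e - 32.
Before the if: ((e != 3*lim - 9 and 2*g + 2*tot = -6) -> (q + 3*tot <= -1 -> 2*lim + 4*q != e - 16)) and ((not (e != 3*lim - 9 and 2*g + 2*tot = -6)) -> (q + 3*tot <= -1 -> 2*g + 6*q != e - 32))
Before q := e - 8: ((e != 3*lim - 9 and 2*g + 2*tot = -6) -> (e + 3*tot <= 7 -> 3*e + 2*lim != 16)) and ((not (e != 3*lim - 9 and 2*g + 2*tot = -6)) -> (e + 3*tot <= 7 -> 5*e + 2*g != 16))
Then branch requires ((e + 3*tot != 9*q - 9 and 2*g + 2*tot = -6) -> (e + 3*tot <= 7 -> 3*e + 6*q != 2*tot + 16)) and ((not (e + 3*tot != 9*q - 9 and 2*g + 2*tot = -6)) -> (e + 3*tot <= 7 -> 5*e + 2*g != 16)); else branch requires ((e != 3*lim - 9 and 2*g + 2*tot = -6) -> (e + 3*tot <= 7 -> 3*e + 2*lim != 16)) and ((not (e != 3*lim - 9 and 2*g + 2*tot = -6)) -> (e + 3*tot <= 7 -> 5*e + 2*g != 16)).
Before the if: ((tot < 12 and 3*e < -10) -> (((e + 3*tot != 9*q - 9 and 2*g + 2*tot = -6) -> (e + 3*tot <= 7 -> 3*e + 6*q != 2*tot + 16)) and ((not (e + 3*tot != 9*q - 9 and 2*g + 2*tot = -6)) -> (e + 3*tot <= 7 -> 5*e + 2*g != 16)))) and ((not (tot < 12 and 3*e < -10)) -> (((e != 3*lim - 9 and 2*g + 2*tot = -6) -> (e + 3*tot <= 7 -> 3*e + 2*lim != 16)) and ((not (e != 3*lim - 9 and 2*g + 2*tot = -6)) -> (e + 3*tot <= 7 -> 5*e + 2*g != 16))))
Answer: WP = ((tot < 12 and 3*e < -10) -> (((e + 3*tot != 9*q - 9 and 2*g + 2*tot = -6) -> (e + 3*tot <= 7 -> 3*e + 6*q != 2*tot + 16)) and ((not (e + 3*tot != 9*q - 9 and 2*g + 2*tot = -6)) -> (e + 3*tot <= 7 -> 5*e + 2*g != 16)))) and ((not (tot < 12 and 3*e < -10)) -> (((e != 3*lim - 9 and 2*g + 2*tot = -6) -> (e + 3*tot <= 7 -> 3*e + 2*lim != 16)) and ((not (e != 3*lim - 9 and 2*g + 2*tot = -6)) -> (e + 3*tot <= 7 -> 5*e + 2*g != 16))))


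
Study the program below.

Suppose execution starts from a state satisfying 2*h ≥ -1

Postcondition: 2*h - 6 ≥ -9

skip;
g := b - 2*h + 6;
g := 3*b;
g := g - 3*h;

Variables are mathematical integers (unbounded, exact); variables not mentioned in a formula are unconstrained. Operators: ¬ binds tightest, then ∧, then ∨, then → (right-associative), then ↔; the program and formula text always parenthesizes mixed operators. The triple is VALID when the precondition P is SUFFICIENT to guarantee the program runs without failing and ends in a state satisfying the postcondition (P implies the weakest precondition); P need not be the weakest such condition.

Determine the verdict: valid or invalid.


Working backward. After the program, the postcondition 2*h - 6 ≥ -9 must hold; in canonical form it is 2*h ≥ -3.
Before g := g - 3*h: 2*h ≥ -3
Before g := 3*b: 2*h ≥ -3
Before g := b - 2*h + 6: 2*h ≥ -3
Before skip: 2*h ≥ -3
The weakest precondition is 2*h ≥ -3.
Check whether 2*h ≥ -1 implies it.
Every state satisfying the precondition satisfies the weakest precondition: the implication holds.
Answer: valid
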